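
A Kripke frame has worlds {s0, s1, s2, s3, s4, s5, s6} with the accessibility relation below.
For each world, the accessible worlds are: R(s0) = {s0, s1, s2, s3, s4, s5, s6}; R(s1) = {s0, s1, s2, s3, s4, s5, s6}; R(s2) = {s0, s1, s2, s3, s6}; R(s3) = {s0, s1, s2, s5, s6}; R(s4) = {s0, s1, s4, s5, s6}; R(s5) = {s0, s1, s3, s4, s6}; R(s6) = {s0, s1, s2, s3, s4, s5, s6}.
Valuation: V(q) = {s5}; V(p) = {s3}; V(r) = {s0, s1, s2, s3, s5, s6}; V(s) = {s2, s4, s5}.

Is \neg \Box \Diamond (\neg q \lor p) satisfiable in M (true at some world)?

Recall that \Box ψ holds at a world iff ψ holds at every accessible world, and \Diamond ψ holds iff ψ holds at some accessible world.
Let φ = \neg \Box \Diamond (\neg q \lor p). Evaluate φ at each world:
  s0 (successors {s0, s1, s2, s3, s4, s5, s6}): φ is false.
  s1 (successors {s0, s1, s2, s3, s4, s5, s6}): φ is false.
  s2 (successors {s0, s1, s2, s3, s6}): φ is false.
  s3 (successors {s0, s1, s2, s5, s6}): φ is false.
  s4 (successors {s0, s1, s4, s5, s6}): φ is false.
  s5 (successors {s0, s1, s3, s4, s6}): φ is false.
  s6 (successors {s0, s1, s2, s3, s4, s5, s6}): φ is false.
For instance, at s4:
  At s4: \Box \Diamond (\neg q \lor p) is true, so \neg \Box \Diamond (\neg q \lor p) is false.
    At s4: \Box \Diamond (\neg q \lor p) requires \Diamond (\neg q \lor p) at every successor {s0, s1, s4, s5, s6}.
      At s0: \Diamond (\neg q \lor p) is true.
      At s1: \Diamond (\neg q \lor p) is true.
      At s4: \Diamond (\neg q \lor p) is true.
      At s5: \Diamond (\neg q \lor p) is true.
      At s6: \Diamond (\neg q \lor p) is true.
    So \Box \Diamond (\neg q \lor p) is true at s4.

No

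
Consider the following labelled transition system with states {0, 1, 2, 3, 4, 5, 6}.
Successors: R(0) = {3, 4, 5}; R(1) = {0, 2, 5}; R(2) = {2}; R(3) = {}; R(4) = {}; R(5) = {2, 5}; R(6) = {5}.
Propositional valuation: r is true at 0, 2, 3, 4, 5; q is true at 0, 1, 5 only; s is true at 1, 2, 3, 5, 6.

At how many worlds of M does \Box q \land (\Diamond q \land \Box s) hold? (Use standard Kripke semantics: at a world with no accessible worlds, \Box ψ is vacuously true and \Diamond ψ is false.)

1

Recall that \Box ψ holds at a world iff ψ holds at every accessible world, and \Diamond ψ holds iff ψ holds at some accessible world.
Let φ = \Box q \land (\Diamond q \land \Box s). Evaluate φ at each world:
  0 (successors {3, 4, 5}): φ is false.
  1 (successors {0, 2, 5}): φ is false.
  2 (successors {2}): φ is false.
  3 (successors ∅): φ is false.
  4 (successors ∅): φ is false.
  5 (successors {2, 5}): φ is false.
  6 (successors {5}): φ is true.
For instance, at 5:
  At 5: \Box q is false, \Diamond q \land \Box s is true, so \Box q \land (\Diamond q \land \Box s) is false.
    At 5: \Box q requires q at every successor {2, 5}.
      q fails at 2, so \Box q is false at 5.
    At 5: \Diamond q is true, \Box s is true, so \Diamond q \land \Box s is true.
      At 5: \Diamond q requires q at some successor in {2, 5}.
        q holds at 5, so \Diamond q is true at 5.
      At 5: \Box s requires s at every successor {2, 5}.
        At 2: s is true.
        At 5: s is true.
      So \Box s is true at 5.
Satisfying worlds: {6}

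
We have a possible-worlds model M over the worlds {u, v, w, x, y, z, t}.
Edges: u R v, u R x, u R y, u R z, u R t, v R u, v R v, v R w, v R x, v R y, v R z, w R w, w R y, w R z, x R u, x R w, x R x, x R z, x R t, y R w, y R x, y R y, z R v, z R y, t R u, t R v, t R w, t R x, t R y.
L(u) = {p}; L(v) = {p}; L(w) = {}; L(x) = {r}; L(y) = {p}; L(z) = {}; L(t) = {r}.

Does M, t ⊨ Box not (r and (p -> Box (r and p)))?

No

At t: Box not (r and (p -> Box (r and p))) requires not (r and (p -> Box (r and p))) at every successor {u, v, w, x, y}.
  not (r and (p -> Box (r and p))) fails at x, so Box not (r and (p -> Box (r and p))) is false at t.
    At x: r and (p -> Box (r and p)) is true, so not (r and (p -> Box (r and p))) is false.
      At x: r is true, p -> Box (r and p) is true, so r and (p -> Box (r and p)) is true.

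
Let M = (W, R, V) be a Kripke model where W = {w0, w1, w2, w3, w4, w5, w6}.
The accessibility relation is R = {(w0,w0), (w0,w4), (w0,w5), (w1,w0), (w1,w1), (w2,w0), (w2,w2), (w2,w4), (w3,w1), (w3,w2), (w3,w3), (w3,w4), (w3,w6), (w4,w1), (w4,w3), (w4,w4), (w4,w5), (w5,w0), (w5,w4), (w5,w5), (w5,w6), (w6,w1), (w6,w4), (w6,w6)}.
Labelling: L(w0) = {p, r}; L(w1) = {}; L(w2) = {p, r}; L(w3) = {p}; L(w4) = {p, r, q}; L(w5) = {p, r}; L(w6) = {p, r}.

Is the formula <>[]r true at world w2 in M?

At w2: <>[]r requires []r at some successor in {w0, w2, w4}.
  []r holds at w0, so <>[]r is true at w2.
    At w0: []r requires r at every successor {w0, w4, w5}.
      At w0: r is true.
      At w4: r is true.
      At w5: r is true.
    So []r is true at w0.

Yes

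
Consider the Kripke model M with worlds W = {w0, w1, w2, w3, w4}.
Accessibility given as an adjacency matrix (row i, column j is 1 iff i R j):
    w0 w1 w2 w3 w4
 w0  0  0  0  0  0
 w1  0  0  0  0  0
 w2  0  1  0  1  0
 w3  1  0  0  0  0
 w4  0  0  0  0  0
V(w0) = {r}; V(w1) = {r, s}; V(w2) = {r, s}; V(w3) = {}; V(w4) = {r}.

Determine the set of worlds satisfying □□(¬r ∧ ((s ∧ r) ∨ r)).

w0, w1, w3, w4

Let φ = □□(¬r ∧ ((s ∧ r) ∨ r)). Evaluate φ at each world:
  w0 (successors ∅): φ is true.
  w1 (successors ∅): φ is true.
  w2 (successors {w1, w3}): φ is false.
  w3 (successors {w0}): φ is true.
  w4 (successors ∅): φ is true.
For instance, at w2:
  At w2: □□(¬r ∧ ((s ∧ r) ∨ r)) requires □(¬r ∧ ((s ∧ r) ∨ r)) at every successor {w1, w3}.
    □(¬r ∧ ((s ∧ r) ∨ r)) fails at w3, so □□(¬r ∧ ((s ∧ r) ∨ r)) is false at w2.
      At w3: □(¬r ∧ ((s ∧ r) ∨ r)) requires ¬r ∧ ((s ∧ r) ∨ r) at every successor {w0}.
        ¬r ∧ ((s ∧ r) ∨ r) fails at w0, so □(¬r ∧ ((s ∧ r) ∨ r)) is false at w3.
Satisfying worlds: {w0, w1, w3, w4}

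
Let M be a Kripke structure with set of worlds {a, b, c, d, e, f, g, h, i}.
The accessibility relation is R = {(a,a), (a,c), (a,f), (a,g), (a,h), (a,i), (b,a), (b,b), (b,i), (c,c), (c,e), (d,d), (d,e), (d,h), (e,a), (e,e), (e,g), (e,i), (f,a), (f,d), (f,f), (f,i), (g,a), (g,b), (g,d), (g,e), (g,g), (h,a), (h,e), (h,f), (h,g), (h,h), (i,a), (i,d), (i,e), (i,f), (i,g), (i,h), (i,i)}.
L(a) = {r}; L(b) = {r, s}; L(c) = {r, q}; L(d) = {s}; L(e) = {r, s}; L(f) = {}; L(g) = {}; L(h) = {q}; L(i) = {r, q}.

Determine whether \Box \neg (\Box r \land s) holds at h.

At h: \Box \neg (\Box r \land s) requires \neg (\Box r \land s) at every successor {a, e, f, g, h}.
  At a: \neg (\Box r \land s) is true.
  At e: \neg (\Box r \land s) is true.
  At f: \neg (\Box r \land s) is true.
  At g: \neg (\Box r \land s) is true.
  At h: \neg (\Box r \land s) is true.
So \Box \neg (\Box r \land s) is true at h.

Yes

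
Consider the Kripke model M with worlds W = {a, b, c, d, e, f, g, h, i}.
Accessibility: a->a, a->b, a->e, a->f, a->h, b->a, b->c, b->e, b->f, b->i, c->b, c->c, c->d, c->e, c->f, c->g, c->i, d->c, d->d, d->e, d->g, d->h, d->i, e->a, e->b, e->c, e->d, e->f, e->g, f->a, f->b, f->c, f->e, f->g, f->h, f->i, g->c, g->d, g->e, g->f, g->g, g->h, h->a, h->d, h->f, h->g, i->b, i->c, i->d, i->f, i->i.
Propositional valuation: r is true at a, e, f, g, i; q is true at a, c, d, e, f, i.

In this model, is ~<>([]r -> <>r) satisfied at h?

Recall that []ψ holds at a world iff ψ holds at every accessible world, and <>ψ holds iff ψ holds at some accessible world.
At h: <>([]r -> <>r) is true, so ~<>([]r -> <>r) is false.
  At h: <>([]r -> <>r) requires []r -> <>r at some successor in {a, d, f, g}.
    []r -> <>r holds at a, so <>([]r -> <>r) is true at h.
      At a: []r is false, <>r is true, so []r -> <>r is true.

No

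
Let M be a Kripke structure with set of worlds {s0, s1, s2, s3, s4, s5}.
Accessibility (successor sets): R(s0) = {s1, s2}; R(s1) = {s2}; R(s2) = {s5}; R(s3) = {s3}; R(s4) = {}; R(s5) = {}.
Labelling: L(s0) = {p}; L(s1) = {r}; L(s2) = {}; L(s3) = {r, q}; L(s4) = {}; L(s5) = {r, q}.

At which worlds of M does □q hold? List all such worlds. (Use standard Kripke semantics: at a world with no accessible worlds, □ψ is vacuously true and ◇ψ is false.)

Let φ = □q. Evaluate φ at each world:
  s0 (successors {s1, s2}): φ is false.
  s1 (successors {s2}): φ is false.
  s2 (successors {s5}): φ is true.
  s3 (successors {s3}): φ is true.
  s4 (successors ∅): φ is true.
  s5 (successors ∅): φ is true.
For instance, at s0:
  At s0: □q requires q at every successor {s1, s2}.
    q fails at s1, so □q is false at s0.
Satisfying worlds: {s2, s3, s4, s5}

s2, s3, s4, s5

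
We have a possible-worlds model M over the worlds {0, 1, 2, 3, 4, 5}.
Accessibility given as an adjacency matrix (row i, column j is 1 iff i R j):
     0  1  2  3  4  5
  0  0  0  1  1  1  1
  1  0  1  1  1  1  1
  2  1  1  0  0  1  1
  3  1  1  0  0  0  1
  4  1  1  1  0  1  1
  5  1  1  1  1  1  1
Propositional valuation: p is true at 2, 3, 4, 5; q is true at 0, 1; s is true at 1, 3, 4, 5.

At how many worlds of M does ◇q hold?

Recall that ◇ψ holds at a world iff ψ holds at some accessible world.
Let φ = ◇q. Evaluate φ at each world:
  0 (successors {2, 3, 4, 5}): φ is false.
  1 (successors {1, 2, 3, 4, 5}): φ is true.
  2 (successors {0, 1, 4, 5}): φ is true.
  3 (successors {0, 1, 5}): φ is true.
  4 (successors {0, 1, 2, 4, 5}): φ is true.
  5 (successors {0, 1, 2, 3, 4, 5}): φ is true.
For instance, at 5:
  At 5: ◇q requires q at some successor in {0, 1, 2, 3, 4, 5}.
    q holds at 0, so ◇q is true at 5.
Satisfying worlds: {1, 2, 3, 4, 5}

5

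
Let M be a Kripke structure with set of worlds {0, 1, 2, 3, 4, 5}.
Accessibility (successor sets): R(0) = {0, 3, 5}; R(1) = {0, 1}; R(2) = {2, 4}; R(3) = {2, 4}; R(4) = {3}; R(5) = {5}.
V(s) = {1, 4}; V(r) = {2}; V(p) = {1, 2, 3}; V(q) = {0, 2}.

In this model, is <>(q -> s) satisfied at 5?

Recall that <>ψ holds at a world iff ψ holds at some accessible world.
At 5: <>(q -> s) requires q -> s at some successor in {5}.
  q -> s holds at 5, so <>(q -> s) is true at 5.

Yes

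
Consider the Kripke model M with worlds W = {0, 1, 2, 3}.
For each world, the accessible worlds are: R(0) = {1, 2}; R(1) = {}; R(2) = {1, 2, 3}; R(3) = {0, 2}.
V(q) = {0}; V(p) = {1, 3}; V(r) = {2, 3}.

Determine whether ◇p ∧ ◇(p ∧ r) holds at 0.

Recall that ◇ψ holds at a world iff ψ holds at some accessible world.
At 0: ◇p is true, ◇(p ∧ r) is false, so ◇p ∧ ◇(p ∧ r) is false.
  At 0: ◇p requires p at some successor in {1, 2}.
    p holds at 1, so ◇p is true at 0.
  At 0: ◇(p ∧ r) requires p ∧ r at some successor in {1, 2}.
    At 1: p ∧ r is false.
    At 2: p ∧ r is false.
  So ◇(p ∧ r) is false at 0.

No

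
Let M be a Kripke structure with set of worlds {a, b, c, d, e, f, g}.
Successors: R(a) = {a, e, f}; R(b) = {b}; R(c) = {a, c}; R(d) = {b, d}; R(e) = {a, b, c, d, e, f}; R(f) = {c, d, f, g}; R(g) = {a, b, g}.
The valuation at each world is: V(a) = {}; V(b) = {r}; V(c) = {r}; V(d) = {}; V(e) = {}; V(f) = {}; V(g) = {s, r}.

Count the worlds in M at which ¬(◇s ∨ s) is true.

5

Recall that ◇ψ holds at a world iff ψ holds at some accessible world.
Let φ = ¬(◇s ∨ s). Evaluate φ at each world:
  a (successors {a, e, f}): φ is true.
  b (successors {b}): φ is true.
  c (successors {a, c}): φ is true.
  d (successors {b, d}): φ is true.
  e (successors {a, b, c, d, e, f}): φ is true.
  f (successors {c, d, f, g}): φ is false.
  g (successors {a, b, g}): φ is false.
For instance, at c:
  At c: ◇s ∨ s is false, so ¬(◇s ∨ s) is true.
    At c: ◇s is false, s is false, so ◇s ∨ s is false.
      At c: ◇s requires s at some successor in {a, c}.
        At a: s is false.
        At c: s is false.
      So ◇s is false at c.
Satisfying worlds: {a, b, c, d, e}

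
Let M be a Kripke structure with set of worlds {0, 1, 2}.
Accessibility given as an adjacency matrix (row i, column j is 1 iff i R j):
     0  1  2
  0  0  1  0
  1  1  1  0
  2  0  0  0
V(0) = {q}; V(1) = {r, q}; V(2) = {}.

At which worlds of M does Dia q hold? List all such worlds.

0, 1

Let φ = Dia q. Evaluate φ at each world:
  0 (successors {1}): φ is true.
  1 (successors {0, 1}): φ is true.
  2 (successors ∅): φ is false.
For instance, at 1:
  At 1: Dia q requires q at some successor in {0, 1}.
    q holds at 0, so Dia q is true at 1.
Satisfying worlds: {0, 1}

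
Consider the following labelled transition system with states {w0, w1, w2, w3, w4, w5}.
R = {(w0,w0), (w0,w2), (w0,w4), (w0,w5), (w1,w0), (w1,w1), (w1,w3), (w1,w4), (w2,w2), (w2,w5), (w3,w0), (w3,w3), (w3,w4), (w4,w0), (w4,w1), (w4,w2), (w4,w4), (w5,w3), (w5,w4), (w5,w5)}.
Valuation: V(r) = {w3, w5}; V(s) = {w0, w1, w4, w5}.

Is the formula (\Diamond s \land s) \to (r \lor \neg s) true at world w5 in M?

Recall that \Diamond ψ holds at a world iff ψ holds at some accessible world.
At w5: \Diamond s \land s is true, r \lor \neg s is true, so (\Diamond s \land s) \to (r \lor \neg s) is true.
  At w5: \Diamond s is true, s is true, so \Diamond s \land s is true.
    At w5: \Diamond s requires s at some successor in {w3, w4, w5}.
      s holds at w4, so \Diamond s is true at w5.

Yes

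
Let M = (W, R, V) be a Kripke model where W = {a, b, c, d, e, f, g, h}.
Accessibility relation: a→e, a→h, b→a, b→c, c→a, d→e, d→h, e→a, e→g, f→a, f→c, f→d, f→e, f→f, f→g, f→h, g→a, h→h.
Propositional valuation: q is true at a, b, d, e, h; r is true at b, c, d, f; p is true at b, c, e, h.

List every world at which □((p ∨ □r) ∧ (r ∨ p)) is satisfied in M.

Let φ = □((p ∨ □r) ∧ (r ∨ p)). Evaluate φ at each world:
  a (successors {e, h}): φ is true.
  b (successors {a, c}): φ is false.
  c (successors {a}): φ is false.
  d (successors {e, h}): φ is true.
  e (successors {a, g}): φ is false.
  f (successors {a, c, d, e, f, g, h}): φ is false.
  g (successors {a}): φ is false.
  h (successors {h}): φ is true.
For instance, at b:
  At b: □((p ∨ □r) ∧ (r ∨ p)) requires (p ∨ □r) ∧ (r ∨ p) at every successor {a, c}.
    (p ∨ □r) ∧ (r ∨ p) fails at a, so □((p ∨ □r) ∧ (r ∨ p)) is false at b.
      At a: p ∨ □r is false, r ∨ p is false, so (p ∨ □r) ∧ (r ∨ p) is false.
Satisfying worlds: {a, d, h}

a, d, h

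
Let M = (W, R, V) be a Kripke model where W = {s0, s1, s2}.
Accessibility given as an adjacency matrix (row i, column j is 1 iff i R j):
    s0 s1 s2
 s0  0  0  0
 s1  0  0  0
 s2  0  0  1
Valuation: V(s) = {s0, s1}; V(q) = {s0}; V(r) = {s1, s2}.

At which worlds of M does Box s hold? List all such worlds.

Recall that Box ψ holds at a world iff ψ holds at every accessible world, and Dia ψ holds iff ψ holds at some accessible world.
Let φ = Box s. Evaluate φ at each world:
  s0 (successors ∅): φ is true.
  s1 (successors ∅): φ is true.
  s2 (successors {s2}): φ is false.
For instance, at s2:
  At s2: Box s requires s at every successor {s2}.
    s fails at s2, so Box s is false at s2.
Satisfying worlds: {s0, s1}

s0, s1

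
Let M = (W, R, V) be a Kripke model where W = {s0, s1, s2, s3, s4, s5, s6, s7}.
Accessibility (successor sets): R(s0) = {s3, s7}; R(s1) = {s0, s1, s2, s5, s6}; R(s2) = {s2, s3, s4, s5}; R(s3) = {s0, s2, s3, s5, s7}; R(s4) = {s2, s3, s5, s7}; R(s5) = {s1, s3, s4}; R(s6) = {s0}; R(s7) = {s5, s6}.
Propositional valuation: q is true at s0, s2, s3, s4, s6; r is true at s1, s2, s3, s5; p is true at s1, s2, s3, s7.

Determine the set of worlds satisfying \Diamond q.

Let φ = \Diamond q. Evaluate φ at each world:
  s0 (successors {s3, s7}): φ is true.
  s1 (successors {s0, s1, s2, s5, s6}): φ is true.
  s2 (successors {s2, s3, s4, s5}): φ is true.
  s3 (successors {s0, s2, s3, s5, s7}): φ is true.
  s4 (successors {s2, s3, s5, s7}): φ is true.
  s5 (successors {s1, s3, s4}): φ is true.
  s6 (successors {s0}): φ is true.
  s7 (successors {s5, s6}): φ is true.
For instance, at s0:
  At s0: \Diamond q requires q at some successor in {s3, s7}.
    q holds at s3, so \Diamond q is true at s0.
Satisfying worlds: {s0, s1, s2, s3, s4, s5, s6, s7}

s0, s1, s2, s3, s4, s5, s6, s7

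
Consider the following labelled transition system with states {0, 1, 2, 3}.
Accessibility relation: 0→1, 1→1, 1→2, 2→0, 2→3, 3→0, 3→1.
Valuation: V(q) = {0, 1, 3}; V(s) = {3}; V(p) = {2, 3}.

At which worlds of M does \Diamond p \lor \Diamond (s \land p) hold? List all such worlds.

1, 2

Recall that \Diamond ψ holds at a world iff ψ holds at some accessible world.
Let φ = \Diamond p \lor \Diamond (s \land p). Evaluate φ at each world:
  0 (successors {1}): φ is false.
  1 (successors {1, 2}): φ is true.
  2 (successors {0, 3}): φ is true.
  3 (successors {0, 1}): φ is false.
For instance, at 1:
  At 1: \Diamond p is true, \Diamond (s \land p) is false, so \Diamond p \lor \Diamond (s \land p) is true.
    At 1: \Diamond p requires p at some successor in {1, 2}.
      p holds at 2, so \Diamond p is true at 1.
    At 1: \Diamond (s \land p) requires s \land p at some successor in {1, 2}.
      At 1: s \land p is false.
      At 2: s \land p is false.
    So \Diamond (s \land p) is false at 1.
Satisfying worlds: {1, 2}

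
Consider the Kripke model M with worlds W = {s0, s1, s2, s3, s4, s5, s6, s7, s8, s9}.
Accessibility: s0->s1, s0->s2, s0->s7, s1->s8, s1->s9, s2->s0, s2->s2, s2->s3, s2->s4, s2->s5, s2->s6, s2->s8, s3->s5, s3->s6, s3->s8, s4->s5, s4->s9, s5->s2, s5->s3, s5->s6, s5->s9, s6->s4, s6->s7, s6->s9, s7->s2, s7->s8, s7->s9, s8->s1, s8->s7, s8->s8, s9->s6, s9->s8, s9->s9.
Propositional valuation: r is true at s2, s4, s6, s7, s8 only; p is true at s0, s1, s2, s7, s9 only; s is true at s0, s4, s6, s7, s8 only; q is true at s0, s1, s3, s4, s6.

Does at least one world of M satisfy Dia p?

Let φ = Dia p. Evaluate φ at each world:
  s0 (successors {s1, s2, s7}): φ is true.
  s1 (successors {s8, s9}): φ is true.
  s2 (successors {s0, s2, s3, s4, s5, s6, s8}): φ is true.
  s3 (successors {s5, s6, s8}): φ is false.
  s4 (successors {s5, s9}): φ is true.
  s5 (successors {s2, s3, s6, s9}): φ is true.
  s6 (successors {s4, s7, s9}): φ is true.
  s7 (successors {s2, s8, s9}): φ is true.
  s8 (successors {s1, s7, s8}): φ is true.
  s9 (successors {s6, s8, s9}): φ is true.
Detail at s0 (witness):
  At s0: Dia p requires p at some successor in {s1, s2, s7}.
    p holds at s1, so Dia p is true at s0.

Yes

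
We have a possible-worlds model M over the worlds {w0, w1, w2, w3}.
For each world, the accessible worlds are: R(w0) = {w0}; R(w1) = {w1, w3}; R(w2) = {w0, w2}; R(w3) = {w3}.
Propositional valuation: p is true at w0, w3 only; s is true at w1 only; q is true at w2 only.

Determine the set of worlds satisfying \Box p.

w0, w3

Let φ = \Box p. Evaluate φ at each world:
  w0 (successors {w0}): φ is true.
  w1 (successors {w1, w3}): φ is false.
  w2 (successors {w0, w2}): φ is false.
  w3 (successors {w3}): φ is true.
For instance, at w2:
  At w2: \Box p requires p at every successor {w0, w2}.
    p fails at w2, so \Box p is false at w2.
Satisfying worlds: {w0, w3}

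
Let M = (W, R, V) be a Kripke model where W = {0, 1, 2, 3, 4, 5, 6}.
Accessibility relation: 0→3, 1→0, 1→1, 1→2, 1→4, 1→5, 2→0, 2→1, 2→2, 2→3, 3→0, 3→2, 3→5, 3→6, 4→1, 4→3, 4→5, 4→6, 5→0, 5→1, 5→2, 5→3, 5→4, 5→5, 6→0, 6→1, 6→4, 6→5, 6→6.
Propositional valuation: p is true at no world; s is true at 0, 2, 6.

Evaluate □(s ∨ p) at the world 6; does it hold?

No

Recall that □ψ holds at a world iff ψ holds at every accessible world, and ◇ψ holds iff ψ holds at some accessible world.
At 6: □(s ∨ p) requires s ∨ p at every successor {0, 1, 4, 5, 6}.
  s ∨ p fails at 1, so □(s ∨ p) is false at 6.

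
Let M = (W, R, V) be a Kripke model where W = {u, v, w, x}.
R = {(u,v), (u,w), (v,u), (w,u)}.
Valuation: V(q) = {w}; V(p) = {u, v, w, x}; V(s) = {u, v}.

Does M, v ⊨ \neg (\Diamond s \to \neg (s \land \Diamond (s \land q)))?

No

At v: \Diamond s \to \neg (s \land \Diamond (s \land q)) is true, so \neg (\Diamond s \to \neg (s \land \Diamond (s \land q))) is false.
  At v: \Diamond s is true, \neg (s \land \Diamond (s \land q)) is true, so \Diamond s \to \neg (s \land \Diamond (s \land q)) is true.
    At v: \Diamond s requires s at some successor in {u}.
      s holds at u, so \Diamond s is true at v.
    At v: s \land \Diamond (s \land q) is false, so \neg (s \land \Diamond (s \land q)) is true.
      At v: s is true, \Diamond (s \land q) is false, so s \land \Diamond (s \land q) is false.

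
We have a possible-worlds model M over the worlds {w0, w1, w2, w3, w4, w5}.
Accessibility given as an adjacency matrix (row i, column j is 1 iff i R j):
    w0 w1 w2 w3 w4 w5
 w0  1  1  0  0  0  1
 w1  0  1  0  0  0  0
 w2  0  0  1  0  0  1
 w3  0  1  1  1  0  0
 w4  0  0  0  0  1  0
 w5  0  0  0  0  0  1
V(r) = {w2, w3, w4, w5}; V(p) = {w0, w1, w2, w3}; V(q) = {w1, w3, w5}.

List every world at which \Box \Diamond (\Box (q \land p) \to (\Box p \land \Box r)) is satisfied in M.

Let φ = \Box \Diamond (\Box (q \land p) \to (\Box p \land \Box r)). Evaluate φ at each world:
  w0 (successors {w0, w1, w5}): φ is false.
  w1 (successors {w1}): φ is false.
  w2 (successors {w2, w5}): φ is true.
  w3 (successors {w1, w2, w3}): φ is false.
  w4 (successors {w4}): φ is true.
  w5 (successors {w5}): φ is true.
For instance, at w1:
  At w1: \Box \Diamond (\Box (q \land p) \to (\Box p \land \Box r)) requires \Diamond (\Box (q \land p) \to (\Box p \land \Box r)) at every successor {w1}.
    \Diamond (\Box (q \land p) \to (\Box p \land \Box r)) fails at w1, so \Box \Diamond (\Box (q \land p) \to (\Box p \land \Box r)) is false at w1.
      At w1: \Diamond (\Box (q \land p) \to (\Box p \land \Box r)) requires \Box (q \land p) \to (\Box p \land \Box r) at some successor in {w1}.
        At w1: \Box (q \land p) \to (\Box p \land \Box r) is false.
      So \Diamond (\Box (q \land p) \to (\Box p \land \Box r)) is false at w1.
Satisfying worlds: {w2, w4, w5}

w2, w4, w5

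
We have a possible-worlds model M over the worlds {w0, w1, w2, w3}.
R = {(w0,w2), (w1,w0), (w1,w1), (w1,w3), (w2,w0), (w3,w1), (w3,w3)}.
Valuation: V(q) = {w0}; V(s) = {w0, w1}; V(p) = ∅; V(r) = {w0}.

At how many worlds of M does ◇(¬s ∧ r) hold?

Let φ = ◇(¬s ∧ r). Evaluate φ at each world:
  w0 (successors {w2}): φ is false.
  w1 (successors {w0, w1, w3}): φ is false.
  w2 (successors {w0}): φ is false.
  w3 (successors {w1, w3}): φ is false.
For instance, at w0:
  At w0: ◇(¬s ∧ r) requires ¬s ∧ r at some successor in {w2}.
    At w2: ¬s ∧ r is false.
  So ◇(¬s ∧ r) is false at w0.
Satisfying worlds: none.

0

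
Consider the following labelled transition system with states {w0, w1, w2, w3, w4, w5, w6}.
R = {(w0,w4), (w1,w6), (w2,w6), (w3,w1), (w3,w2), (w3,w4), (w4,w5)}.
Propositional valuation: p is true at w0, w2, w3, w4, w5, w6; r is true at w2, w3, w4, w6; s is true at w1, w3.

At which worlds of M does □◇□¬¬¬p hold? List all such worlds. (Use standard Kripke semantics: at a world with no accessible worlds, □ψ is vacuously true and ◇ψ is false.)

w0, w3, w5, w6

Let φ = □◇□¬¬¬p. Evaluate φ at each world:
  w0 (successors {w4}): φ is true.
  w1 (successors {w6}): φ is false.
  w2 (successors {w6}): φ is false.
  w3 (successors {w1, w2, w4}): φ is true.
  w4 (successors {w5}): φ is false.
  w5 (successors ∅): φ is true.
  w6 (successors ∅): φ is true.
For instance, at w1:
  At w1: □◇□¬¬¬p requires ◇□¬¬¬p at every successor {w6}.
    ◇□¬¬¬p fails at w6, so □◇□¬¬¬p is false at w1.
      At w6: no accessible worlds, so ◇□¬¬¬p is false.
Satisfying worlds: {w0, w3, w5, w6}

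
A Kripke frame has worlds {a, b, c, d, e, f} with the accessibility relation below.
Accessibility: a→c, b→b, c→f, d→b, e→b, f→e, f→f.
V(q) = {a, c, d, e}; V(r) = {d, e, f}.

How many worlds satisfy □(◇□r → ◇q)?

5

Let φ = □(◇□r → ◇q). Evaluate φ at each world:
  a (successors {c}): φ is false.
  b (successors {b}): φ is true.
  c (successors {f}): φ is true.
  d (successors {b}): φ is true.
  e (successors {b}): φ is true.
  f (successors {e, f}): φ is true.
For instance, at e:
  At e: □(◇□r → ◇q) requires ◇□r → ◇q at every successor {b}.
      At b: ◇□r is false, ◇q is false, so ◇□r → ◇q is true.
  So □(◇□r → ◇q) is true at e.
Satisfying worlds: {b, c, d, e, f}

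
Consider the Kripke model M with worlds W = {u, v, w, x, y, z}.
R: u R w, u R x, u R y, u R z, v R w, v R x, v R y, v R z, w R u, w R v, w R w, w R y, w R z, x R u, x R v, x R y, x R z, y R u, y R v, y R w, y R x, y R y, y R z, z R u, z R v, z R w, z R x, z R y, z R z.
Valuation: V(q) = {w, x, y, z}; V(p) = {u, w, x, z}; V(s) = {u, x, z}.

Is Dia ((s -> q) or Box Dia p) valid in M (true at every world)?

Let φ = Dia ((s -> q) or Box Dia p). Evaluate φ at each world:
  u (successors {w, x, y, z}): φ is true.
  v (successors {w, x, y, z}): φ is true.
  w (successors {u, v, w, y, z}): φ is true.
  x (successors {u, v, y, z}): φ is true.
  y (successors {u, v, w, x, y, z}): φ is true.
  z (successors {u, v, w, x, y, z}): φ is true.
For instance, at u:
  At u: Dia ((s -> q) or Box Dia p) requires (s -> q) or Box Dia p at some successor in {w, x, y, z}.
    (s -> q) or Box Dia p holds at w, so Dia ((s -> q) or Box Dia p) is true at u.
      At w: s -> q is true, Box Dia p is true, so (s -> q) or Box Dia p is true.

Yes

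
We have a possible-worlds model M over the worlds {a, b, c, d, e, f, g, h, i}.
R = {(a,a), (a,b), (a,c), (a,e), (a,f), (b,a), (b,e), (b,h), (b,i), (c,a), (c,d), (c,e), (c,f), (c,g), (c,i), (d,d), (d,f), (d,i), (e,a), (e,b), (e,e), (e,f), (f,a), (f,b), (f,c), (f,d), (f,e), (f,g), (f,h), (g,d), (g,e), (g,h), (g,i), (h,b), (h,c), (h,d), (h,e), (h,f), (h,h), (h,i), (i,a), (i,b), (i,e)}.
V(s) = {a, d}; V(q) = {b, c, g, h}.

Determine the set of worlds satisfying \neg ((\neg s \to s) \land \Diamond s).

b, c, e, f, g, h, i

Let φ = \neg ((\neg s \to s) \land \Diamond s). Evaluate φ at each world:
  a (successors {a, b, c, e, f}): φ is false.
  b (successors {a, e, h, i}): φ is true.
  c (successors {a, d, e, f, g, i}): φ is true.
  d (successors {d, f, i}): φ is false.
  e (successors {a, b, e, f}): φ is true.
  f (successors {a, b, c, d, e, g, h}): φ is true.
  g (successors {d, e, h, i}): φ is true.
  h (successors {b, c, d, e, f, h, i}): φ is true.
  i (successors {a, b, e}): φ is true.
For instance, at b:
  At b: (\neg s \to s) \land \Diamond s is false, so \neg ((\neg s \to s) \land \Diamond s) is true.
    At b: \neg s \to s is false, \Diamond s is true, so (\neg s \to s) \land \Diamond s is false.
      At b: \Diamond s requires s at some successor in {a, e, h, i}.
        s holds at a, so \Diamond s is true at b.
Satisfying worlds: {b, c, e, f, g, h, i}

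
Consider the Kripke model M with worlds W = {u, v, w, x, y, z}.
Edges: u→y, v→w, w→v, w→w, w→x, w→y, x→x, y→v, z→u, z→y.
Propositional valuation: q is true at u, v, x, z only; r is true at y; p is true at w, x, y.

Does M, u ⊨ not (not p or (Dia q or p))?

At u: not p or (Dia q or p) is true, so not (not p or (Dia q or p)) is false.
  At u: not p is true, Dia q or p is false, so not p or (Dia q or p) is true.
    At u: Dia q is false, p is false, so Dia q or p is false.
      At u: Dia q requires q at some successor in {y}.
        At y: q is false.
      So Dia q is false at u.

No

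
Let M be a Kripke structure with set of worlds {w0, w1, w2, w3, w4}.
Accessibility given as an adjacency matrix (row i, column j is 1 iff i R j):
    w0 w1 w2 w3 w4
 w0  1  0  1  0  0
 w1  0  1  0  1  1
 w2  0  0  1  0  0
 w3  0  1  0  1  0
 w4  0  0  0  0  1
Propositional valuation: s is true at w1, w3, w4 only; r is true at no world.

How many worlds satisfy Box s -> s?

5

Let φ = Box s -> s. Evaluate φ at each world:
  w0 (successors {w0, w2}): φ is true.
  w1 (successors {w1, w3, w4}): φ is true.
  w2 (successors {w2}): φ is true.
  w3 (successors {w1, w3}): φ is true.
  w4 (successors {w4}): φ is true.
For instance, at w4:
  At w4: Box s is true, s is true, so Box s -> s is true.
    At w4: Box s requires s at every successor {w4}.
      At w4: s is true.
    So Box s is true at w4.
Satisfying worlds: {w0, w1, w2, w3, w4}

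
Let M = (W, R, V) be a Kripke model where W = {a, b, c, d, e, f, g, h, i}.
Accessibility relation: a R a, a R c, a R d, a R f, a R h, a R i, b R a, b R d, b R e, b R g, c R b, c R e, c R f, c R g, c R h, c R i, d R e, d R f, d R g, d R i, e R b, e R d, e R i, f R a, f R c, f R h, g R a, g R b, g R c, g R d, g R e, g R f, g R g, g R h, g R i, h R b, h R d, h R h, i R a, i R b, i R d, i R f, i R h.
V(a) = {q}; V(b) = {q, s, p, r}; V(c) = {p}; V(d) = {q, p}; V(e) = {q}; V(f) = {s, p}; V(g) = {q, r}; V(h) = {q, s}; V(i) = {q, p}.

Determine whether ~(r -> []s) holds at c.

At c: r -> []s is true, so ~(r -> []s) is false.
  At c: r is false, []s is false, so r -> []s is true.
    At c: []s requires s at every successor {b, e, f, g, h, i}.
      s fails at e, so []s is false at c.

No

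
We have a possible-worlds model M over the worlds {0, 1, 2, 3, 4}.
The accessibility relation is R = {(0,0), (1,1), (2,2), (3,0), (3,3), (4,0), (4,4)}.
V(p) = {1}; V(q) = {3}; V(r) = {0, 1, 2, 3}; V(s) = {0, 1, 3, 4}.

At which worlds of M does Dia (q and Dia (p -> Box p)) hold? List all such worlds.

Recall that Box ψ holds at a world iff ψ holds at every accessible world, and Dia ψ holds iff ψ holds at some accessible world.
Let φ = Dia (q and Dia (p -> Box p)). Evaluate φ at each world:
  0 (successors {0}): φ is false.
  1 (successors {1}): φ is false.
  2 (successors {2}): φ is false.
  3 (successors {0, 3}): φ is true.
  4 (successors {0, 4}): φ is false.
For instance, at 2:
  At 2: Dia (q and Dia (p -> Box p)) requires q and Dia (p -> Box p) at some successor in {2}.
    At 2: q and Dia (p -> Box p) is false.
  So Dia (q and Dia (p -> Box p)) is false at 2.
Satisfying worlds: {3}

3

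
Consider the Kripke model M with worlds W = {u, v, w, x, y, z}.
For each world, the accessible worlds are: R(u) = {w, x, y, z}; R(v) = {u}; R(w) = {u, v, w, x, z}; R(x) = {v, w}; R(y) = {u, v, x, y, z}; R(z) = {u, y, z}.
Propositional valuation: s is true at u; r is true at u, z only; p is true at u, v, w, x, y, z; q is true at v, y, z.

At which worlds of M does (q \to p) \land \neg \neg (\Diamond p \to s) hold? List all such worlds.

u

Let φ = (q \to p) \land \neg \neg (\Diamond p \to s). Evaluate φ at each world:
  u (successors {w, x, y, z}): φ is true.
  v (successors {u}): φ is false.
  w (successors {u, v, w, x, z}): φ is false.
  x (successors {v, w}): φ is false.
  y (successors {u, v, x, y, z}): φ is false.
  z (successors {u, y, z}): φ is false.
For instance, at y:
  At y: q \to p is true, \neg \neg (\Diamond p \to s) is false, so (q \to p) \land \neg \neg (\Diamond p \to s) is false.
    At y: \neg (\Diamond p \to s) is true, so \neg \neg (\Diamond p \to s) is false.
      At y: \Diamond p \to s is false, so \neg (\Diamond p \to s) is true.
Satisfying worlds: {u}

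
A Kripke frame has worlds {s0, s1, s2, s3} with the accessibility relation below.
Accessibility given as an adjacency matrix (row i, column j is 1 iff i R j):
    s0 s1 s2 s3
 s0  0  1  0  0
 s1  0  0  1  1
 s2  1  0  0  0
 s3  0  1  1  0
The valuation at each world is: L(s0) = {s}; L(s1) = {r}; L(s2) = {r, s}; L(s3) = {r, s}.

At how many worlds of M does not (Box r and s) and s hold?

Let φ = not (Box r and s) and s. Evaluate φ at each world:
  s0 (successors {s1}): φ is false.
  s1 (successors {s2, s3}): φ is false.
  s2 (successors {s0}): φ is true.
  s3 (successors {s1, s2}): φ is false.
For instance, at s2:
  At s2: not (Box r and s) is true, s is true, so not (Box r and s) and s is true.
    At s2: Box r and s is false, so not (Box r and s) is true.
      At s2: Box r is false, s is true, so Box r and s is false.
Satisfying worlds: {s2}

1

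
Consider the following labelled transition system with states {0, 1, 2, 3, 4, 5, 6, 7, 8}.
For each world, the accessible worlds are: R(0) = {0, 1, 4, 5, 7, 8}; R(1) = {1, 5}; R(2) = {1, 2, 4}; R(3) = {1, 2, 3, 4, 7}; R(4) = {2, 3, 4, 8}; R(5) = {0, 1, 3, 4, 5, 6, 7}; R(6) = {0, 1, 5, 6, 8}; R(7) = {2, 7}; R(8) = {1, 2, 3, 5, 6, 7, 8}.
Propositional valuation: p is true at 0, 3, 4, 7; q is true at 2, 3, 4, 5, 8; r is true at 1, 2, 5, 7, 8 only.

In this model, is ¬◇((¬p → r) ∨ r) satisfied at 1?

At 1: ◇((¬p → r) ∨ r) is true, so ¬◇((¬p → r) ∨ r) is false.
  At 1: ◇((¬p → r) ∨ r) requires (¬p → r) ∨ r at some successor in {1, 5}.
    (¬p → r) ∨ r holds at 1, so ◇((¬p → r) ∨ r) is true at 1.

No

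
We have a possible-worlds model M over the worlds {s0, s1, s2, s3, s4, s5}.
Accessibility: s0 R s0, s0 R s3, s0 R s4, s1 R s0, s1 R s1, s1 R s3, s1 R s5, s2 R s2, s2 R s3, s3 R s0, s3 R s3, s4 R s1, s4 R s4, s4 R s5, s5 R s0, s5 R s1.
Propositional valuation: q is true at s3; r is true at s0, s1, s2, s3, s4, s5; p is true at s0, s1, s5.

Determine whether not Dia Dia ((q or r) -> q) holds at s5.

Recall that Dia ψ holds at a world iff ψ holds at some accessible world.
At s5: Dia Dia ((q or r) -> q) is true, so not Dia Dia ((q or r) -> q) is false.
  At s5: Dia Dia ((q or r) -> q) requires Dia ((q or r) -> q) at some successor in {s0, s1}.
    Dia ((q or r) -> q) holds at s0, so Dia Dia ((q or r) -> q) is true at s5.
      At s0: Dia ((q or r) -> q) requires (q or r) -> q at some successor in {s0, s3, s4}.
        (q or r) -> q holds at s3, so Dia ((q or r) -> q) is true at s0.

No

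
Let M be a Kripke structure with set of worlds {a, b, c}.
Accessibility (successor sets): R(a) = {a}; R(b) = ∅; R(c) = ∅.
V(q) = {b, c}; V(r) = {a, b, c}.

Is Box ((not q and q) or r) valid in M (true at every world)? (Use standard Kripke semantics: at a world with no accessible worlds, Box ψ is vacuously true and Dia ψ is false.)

Yes

Recall that Box ψ holds at a world iff ψ holds at every accessible world, and Dia ψ holds iff ψ holds at some accessible world.
Let φ = Box ((not q and q) or r). Evaluate φ at each world:
  a (successors {a}): φ is true.
  b (successors ∅): φ is true.
  c (successors ∅): φ is true.
For instance, at a:
  At a: Box ((not q and q) or r) requires (not q and q) or r at every successor {a}.
    At a: (not q and q) or r is true.
  So Box ((not q and q) or r) is true at a.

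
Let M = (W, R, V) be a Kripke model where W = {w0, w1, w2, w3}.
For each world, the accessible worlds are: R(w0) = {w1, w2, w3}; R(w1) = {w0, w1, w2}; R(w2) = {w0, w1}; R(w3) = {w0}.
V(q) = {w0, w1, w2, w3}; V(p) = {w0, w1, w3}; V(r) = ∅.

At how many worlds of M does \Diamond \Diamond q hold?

4

Let φ = \Diamond \Diamond q. Evaluate φ at each world:
  w0 (successors {w1, w2, w3}): φ is true.
  w1 (successors {w0, w1, w2}): φ is true.
  w2 (successors {w0, w1}): φ is true.
  w3 (successors {w0}): φ is true.
For instance, at w0:
  At w0: \Diamond \Diamond q requires \Diamond q at some successor in {w1, w2, w3}.
    \Diamond q holds at w1, so \Diamond \Diamond q is true at w0.
      At w1: \Diamond q requires q at some successor in {w0, w1, w2}.
        q holds at w0, so \Diamond q is true at w1.
Satisfying worlds: {w0, w1, w2, w3}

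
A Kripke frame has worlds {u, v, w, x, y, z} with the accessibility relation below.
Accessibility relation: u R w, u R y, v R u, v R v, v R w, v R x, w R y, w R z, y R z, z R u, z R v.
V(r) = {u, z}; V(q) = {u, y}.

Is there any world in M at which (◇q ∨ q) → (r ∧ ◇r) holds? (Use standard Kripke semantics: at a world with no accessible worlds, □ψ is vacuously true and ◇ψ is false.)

Let φ = (◇q ∨ q) → (r ∧ ◇r). Evaluate φ at each world:
  u (successors {w, y}): φ is false.
  v (successors {u, v, w, x}): φ is false.
  w (successors {y, z}): φ is false.
  x (successors ∅): φ is true.
  y (successors {z}): φ is false.
  z (successors {u, v}): φ is true.
Detail at x (witness):
  At x: ◇q ∨ q is false, r ∧ ◇r is false, so (◇q ∨ q) → (r ∧ ◇r) is true.
    At x: ◇q is false, q is false, so ◇q ∨ q is false.
      At x: no accessible worlds, so ◇q is false.
    At x: r is false, ◇r is false, so r ∧ ◇r is false.
      At x: no accessible worlds, so ◇r is false.

Yes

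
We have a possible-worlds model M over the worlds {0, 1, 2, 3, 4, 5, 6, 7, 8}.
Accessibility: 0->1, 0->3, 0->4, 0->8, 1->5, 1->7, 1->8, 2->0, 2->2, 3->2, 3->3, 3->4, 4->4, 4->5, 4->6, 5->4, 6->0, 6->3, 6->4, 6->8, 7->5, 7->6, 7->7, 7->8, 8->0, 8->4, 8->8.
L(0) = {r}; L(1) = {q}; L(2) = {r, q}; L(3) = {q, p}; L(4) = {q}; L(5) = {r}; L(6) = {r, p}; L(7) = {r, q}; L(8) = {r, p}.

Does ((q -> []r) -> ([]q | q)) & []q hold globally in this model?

No

Let φ = ((q -> []r) -> ([]q | q)) & []q. Evaluate φ at each world:
  0 (successors {1, 3, 4, 8}): φ is false.
  1 (successors {5, 7, 8}): φ is false.
  2 (successors {0, 2}): φ is false.
  3 (successors {2, 3, 4}): φ is true.
  4 (successors {4, 5, 6}): φ is false.
  5 (successors {4}): φ is true.
  6 (successors {0, 3, 4, 8}): φ is false.
  7 (successors {5, 6, 7, 8}): φ is false.
  8 (successors {0, 4, 8}): φ is false.
Detail at 0 (counterexample):
  At 0: (q -> []r) -> ([]q | q) is false, []q is false, so ((q -> []r) -> ([]q | q)) & []q is false.
    At 0: q -> []r is true, []q | q is false, so (q -> []r) -> ([]q | q) is false.
      At 0: q is false, []r is false, so q -> []r is true.
      At 0: []q is false, q is false, so []q | q is false.
    At 0: []q requires q at every successor {1, 3, 4, 8}.
      q fails at 8, so []q is false at 0.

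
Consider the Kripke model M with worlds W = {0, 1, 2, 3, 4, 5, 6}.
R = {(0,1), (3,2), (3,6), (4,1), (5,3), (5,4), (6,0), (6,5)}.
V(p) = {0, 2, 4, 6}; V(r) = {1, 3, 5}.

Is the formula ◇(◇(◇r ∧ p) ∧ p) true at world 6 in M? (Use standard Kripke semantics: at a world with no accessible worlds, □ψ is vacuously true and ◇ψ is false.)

No

At 6: ◇(◇(◇r ∧ p) ∧ p) requires ◇(◇r ∧ p) ∧ p at some successor in {0, 5}.
  At 0: ◇(◇r ∧ p) ∧ p is false.
  At 5: ◇(◇r ∧ p) ∧ p is false.
So ◇(◇(◇r ∧ p) ∧ p) is false at 6.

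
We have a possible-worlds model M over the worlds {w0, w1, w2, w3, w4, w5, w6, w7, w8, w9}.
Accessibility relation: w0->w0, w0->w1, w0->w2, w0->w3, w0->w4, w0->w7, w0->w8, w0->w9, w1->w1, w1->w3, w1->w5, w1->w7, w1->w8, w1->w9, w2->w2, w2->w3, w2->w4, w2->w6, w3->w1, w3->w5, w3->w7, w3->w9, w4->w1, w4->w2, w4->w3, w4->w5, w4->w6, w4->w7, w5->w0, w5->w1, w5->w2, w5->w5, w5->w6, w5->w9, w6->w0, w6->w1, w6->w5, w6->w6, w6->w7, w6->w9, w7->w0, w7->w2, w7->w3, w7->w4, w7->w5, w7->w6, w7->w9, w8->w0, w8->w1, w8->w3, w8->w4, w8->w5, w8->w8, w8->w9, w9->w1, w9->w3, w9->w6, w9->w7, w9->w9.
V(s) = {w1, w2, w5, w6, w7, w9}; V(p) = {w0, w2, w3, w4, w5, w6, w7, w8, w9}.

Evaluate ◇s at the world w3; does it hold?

Yes

At w3: ◇s requires s at some successor in {w1, w5, w7, w9}.
  s holds at w1, so ◇s is true at w3.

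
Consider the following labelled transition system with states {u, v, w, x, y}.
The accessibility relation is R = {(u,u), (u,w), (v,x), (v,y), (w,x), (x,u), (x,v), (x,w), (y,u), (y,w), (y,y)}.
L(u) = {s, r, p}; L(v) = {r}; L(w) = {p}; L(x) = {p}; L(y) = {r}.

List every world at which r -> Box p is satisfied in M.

Recall that Box ψ holds at a world iff ψ holds at every accessible world, and Dia ψ holds iff ψ holds at some accessible world.
Let φ = r -> Box p. Evaluate φ at each world:
  u (successors {u, w}): φ is true.
  v (successors {x, y}): φ is false.
  w (successors {x}): φ is true.
  x (successors {u, v, w}): φ is true.
  y (successors {u, w, y}): φ is false.
For instance, at w:
  At w: r is false, Box p is true, so r -> Box p is true.
    At w: Box p requires p at every successor {x}.
      At x: p is true.
    So Box p is true at w.
Satisfying worlds: {u, w, x}

u, w, x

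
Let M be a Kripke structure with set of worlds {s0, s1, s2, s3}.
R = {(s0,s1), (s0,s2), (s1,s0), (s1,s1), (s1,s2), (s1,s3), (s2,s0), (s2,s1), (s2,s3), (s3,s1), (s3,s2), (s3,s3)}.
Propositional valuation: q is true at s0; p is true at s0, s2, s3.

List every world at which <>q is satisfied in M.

Let φ = <>q. Evaluate φ at each world:
  s0 (successors {s1, s2}): φ is false.
  s1 (successors {s0, s1, s2, s3}): φ is true.
  s2 (successors {s0, s1, s3}): φ is true.
  s3 (successors {s1, s2, s3}): φ is false.
For instance, at s3:
  At s3: <>q requires q at some successor in {s1, s2, s3}.
    At s1: q is false.
    At s2: q is false.
    At s3: q is false.
  So <>q is false at s3.
Satisfying worlds: {s1, s2}

s1, s2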